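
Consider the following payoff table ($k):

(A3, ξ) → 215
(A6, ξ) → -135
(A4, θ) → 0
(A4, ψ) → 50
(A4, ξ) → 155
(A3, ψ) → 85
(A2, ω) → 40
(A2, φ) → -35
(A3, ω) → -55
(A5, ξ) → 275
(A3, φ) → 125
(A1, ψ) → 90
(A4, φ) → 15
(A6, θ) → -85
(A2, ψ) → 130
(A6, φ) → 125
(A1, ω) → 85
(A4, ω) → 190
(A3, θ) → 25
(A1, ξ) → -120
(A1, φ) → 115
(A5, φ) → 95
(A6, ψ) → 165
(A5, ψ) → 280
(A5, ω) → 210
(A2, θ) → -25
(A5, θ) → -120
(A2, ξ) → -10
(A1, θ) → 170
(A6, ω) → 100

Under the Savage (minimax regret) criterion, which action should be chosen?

A4

Column bests: θ=170, φ=125, ψ=280, ω=210, ξ=275.
A1 regrets: 0, 10, 190, 125, 395 → max 395
A2 regrets: 195, 160, 150, 170, 285 → max 285
A3 regrets: 145, 0, 195, 265, 60 → max 265
A4 regrets: 170, 110, 230, 20, 120 → max 230
A5 regrets: 290, 30, 0, 0, 0 → max 290
A6 regrets: 255, 0, 115, 110, 410 → max 410
Smallest max regret = 230 → A4.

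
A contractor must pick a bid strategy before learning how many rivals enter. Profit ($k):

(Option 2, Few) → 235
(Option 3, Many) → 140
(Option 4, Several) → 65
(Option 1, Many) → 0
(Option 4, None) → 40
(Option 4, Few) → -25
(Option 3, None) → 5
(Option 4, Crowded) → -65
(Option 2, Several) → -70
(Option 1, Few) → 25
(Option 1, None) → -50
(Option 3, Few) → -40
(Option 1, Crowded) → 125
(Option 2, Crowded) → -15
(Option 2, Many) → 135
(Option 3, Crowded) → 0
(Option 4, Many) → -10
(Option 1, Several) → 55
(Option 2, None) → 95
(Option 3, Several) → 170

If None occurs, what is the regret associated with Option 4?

Best payoff under None is 95.
Regret = 95 − 40 = 55.

55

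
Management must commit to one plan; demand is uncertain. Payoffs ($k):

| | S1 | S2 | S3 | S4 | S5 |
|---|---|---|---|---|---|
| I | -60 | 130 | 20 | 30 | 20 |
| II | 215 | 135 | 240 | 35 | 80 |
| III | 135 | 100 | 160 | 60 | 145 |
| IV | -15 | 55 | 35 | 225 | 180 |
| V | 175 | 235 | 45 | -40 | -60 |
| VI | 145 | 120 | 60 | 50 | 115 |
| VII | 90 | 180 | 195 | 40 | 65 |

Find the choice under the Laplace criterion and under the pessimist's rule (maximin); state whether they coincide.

Row averages: I=28, II=141, III=120, IV=96, V=71, VI=98, VII=114
Highest average = 141 → II.
Row minima: I=-60, II=35, III=60, IV=-15, V=-60, VI=50, VII=40
Best worst-case = 60 → III.

laplace → II; maximin → III (disagree)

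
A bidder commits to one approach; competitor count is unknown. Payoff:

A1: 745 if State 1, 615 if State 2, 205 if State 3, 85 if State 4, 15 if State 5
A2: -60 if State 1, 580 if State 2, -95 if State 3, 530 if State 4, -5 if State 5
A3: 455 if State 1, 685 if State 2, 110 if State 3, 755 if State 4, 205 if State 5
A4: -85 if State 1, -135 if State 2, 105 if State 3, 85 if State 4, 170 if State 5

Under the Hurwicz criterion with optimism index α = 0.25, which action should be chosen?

A1: 0.25·745 + 0.75·15 = 197.5
A2: 0.25·580 + 0.75·(-95) = 73.75
A3: 0.25·755 + 0.75·110 = 271.25
A4: 0.25·170 + 0.75·(-135) = -58.75
Highest Hurwicz score = 271.25 → A3.

A3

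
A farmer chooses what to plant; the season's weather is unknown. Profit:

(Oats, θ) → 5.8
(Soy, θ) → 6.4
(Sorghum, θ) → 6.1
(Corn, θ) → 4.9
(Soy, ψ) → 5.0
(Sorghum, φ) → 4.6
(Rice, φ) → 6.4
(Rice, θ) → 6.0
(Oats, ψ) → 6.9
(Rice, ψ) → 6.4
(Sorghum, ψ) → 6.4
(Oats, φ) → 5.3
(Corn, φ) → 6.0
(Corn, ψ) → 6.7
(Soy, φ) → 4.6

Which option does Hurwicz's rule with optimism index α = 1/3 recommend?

Corn: 1/3·6.7 + 2/3·4.9 = 5.5
Sorghum: 1/3·6.4 + 2/3·4.6 = 5.2
Rice: 1/3·6.4 + 2/3·6.0 = 92/15
Oats: 1/3·6.9 + 2/3·5.3 = 35/6
Soy: 1/3·6.4 + 2/3·4.6 = 5.2
Highest Hurwicz score = 92/15 → Rice.

Rice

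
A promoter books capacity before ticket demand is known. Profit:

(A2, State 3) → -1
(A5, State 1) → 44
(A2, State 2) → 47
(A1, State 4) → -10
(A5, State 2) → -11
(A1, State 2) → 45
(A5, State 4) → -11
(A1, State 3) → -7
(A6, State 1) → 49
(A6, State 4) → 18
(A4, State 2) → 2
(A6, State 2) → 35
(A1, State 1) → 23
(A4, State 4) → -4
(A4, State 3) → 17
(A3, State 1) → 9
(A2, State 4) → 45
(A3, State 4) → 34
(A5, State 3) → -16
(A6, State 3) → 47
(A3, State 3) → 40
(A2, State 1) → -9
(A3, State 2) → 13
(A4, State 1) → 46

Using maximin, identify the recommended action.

Row minima: A1=-10, A2=-9, A3=9, A4=-4, A5=-16, A6=18
Best worst-case = 18 → A6.

A6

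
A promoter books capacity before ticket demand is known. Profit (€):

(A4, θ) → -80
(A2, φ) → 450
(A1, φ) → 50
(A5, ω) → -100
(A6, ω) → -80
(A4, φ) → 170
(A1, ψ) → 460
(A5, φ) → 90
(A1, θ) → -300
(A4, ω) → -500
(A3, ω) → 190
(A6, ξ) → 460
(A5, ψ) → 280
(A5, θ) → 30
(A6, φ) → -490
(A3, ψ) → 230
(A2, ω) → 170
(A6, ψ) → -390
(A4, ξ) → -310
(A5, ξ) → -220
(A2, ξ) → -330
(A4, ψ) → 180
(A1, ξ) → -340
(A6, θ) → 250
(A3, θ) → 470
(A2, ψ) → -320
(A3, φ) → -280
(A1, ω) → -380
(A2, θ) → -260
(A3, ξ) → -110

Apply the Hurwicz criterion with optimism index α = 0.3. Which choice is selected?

A3

A1: 0.3·460 + 0.7·(-380) = -128
A2: 0.3·450 + 0.7·(-330) = -96
A3: 0.3·470 + 0.7·(-280) = -55
A4: 0.3·180 + 0.7·(-500) = -296
A5: 0.3·280 + 0.7·(-220) = -70
A6: 0.3·460 + 0.7·(-490) = -205
Highest Hurwicz score = -55 → A3.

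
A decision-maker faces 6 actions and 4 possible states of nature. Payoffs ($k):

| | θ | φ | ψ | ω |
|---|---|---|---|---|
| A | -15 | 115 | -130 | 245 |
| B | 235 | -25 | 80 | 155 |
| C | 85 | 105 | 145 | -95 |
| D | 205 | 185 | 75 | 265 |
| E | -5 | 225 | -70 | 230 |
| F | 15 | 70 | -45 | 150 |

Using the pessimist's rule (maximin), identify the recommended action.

D

Row minima: A=-130, B=-25, C=-95, D=75, E=-70, F=-45
Best worst-case = 75 → D.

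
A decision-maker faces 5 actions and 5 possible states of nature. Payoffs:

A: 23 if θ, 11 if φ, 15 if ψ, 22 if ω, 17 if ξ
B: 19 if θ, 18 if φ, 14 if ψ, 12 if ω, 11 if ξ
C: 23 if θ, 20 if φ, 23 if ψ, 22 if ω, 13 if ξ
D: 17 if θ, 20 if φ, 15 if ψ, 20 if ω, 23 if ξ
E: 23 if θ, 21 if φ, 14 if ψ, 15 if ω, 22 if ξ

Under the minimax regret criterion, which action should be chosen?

D

Column bests: θ=23, φ=21, ψ=23, ω=22, ξ=23.
A regrets: 0, 10, 8, 0, 6 → max 10
B regrets: 4, 3, 9, 10, 12 → max 12
C regrets: 0, 1, 0, 0, 10 → max 10
D regrets: 6, 1, 8, 2, 0 → max 8
E regrets: 0, 0, 9, 7, 1 → max 9
Smallest max regret = 8 → D.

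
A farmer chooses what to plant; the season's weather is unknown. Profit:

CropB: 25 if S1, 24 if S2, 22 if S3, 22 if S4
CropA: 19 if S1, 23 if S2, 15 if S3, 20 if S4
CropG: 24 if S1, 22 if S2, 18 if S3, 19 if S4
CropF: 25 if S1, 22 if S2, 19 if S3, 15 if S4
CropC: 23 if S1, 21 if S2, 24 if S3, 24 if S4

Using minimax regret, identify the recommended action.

Column bests: S1=25, S2=24, S3=24, S4=24.
CropB regrets: 0, 0, 2, 2 → max 2
CropA regrets: 6, 1, 9, 4 → max 9
CropG regrets: 1, 2, 6, 5 → max 6
CropF regrets: 0, 2, 5, 9 → max 9
CropC regrets: 2, 3, 0, 0 → max 3
Smallest max regret = 2 → CropB.

CropB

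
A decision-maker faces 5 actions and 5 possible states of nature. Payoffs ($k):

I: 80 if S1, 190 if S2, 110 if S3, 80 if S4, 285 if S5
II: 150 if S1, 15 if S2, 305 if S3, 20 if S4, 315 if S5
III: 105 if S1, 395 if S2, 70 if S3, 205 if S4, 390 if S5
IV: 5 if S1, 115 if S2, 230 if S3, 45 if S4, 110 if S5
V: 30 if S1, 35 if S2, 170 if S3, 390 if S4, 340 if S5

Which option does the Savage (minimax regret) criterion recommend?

Column bests: S1=150, S2=395, S3=305, S4=390, S5=390.
I regrets: 70, 205, 195, 310, 105 → max 310
II regrets: 0, 380, 0, 370, 75 → max 380
III regrets: 45, 0, 235, 185, 0 → max 235
IV regrets: 145, 280, 75, 345, 280 → max 345
V regrets: 120, 360, 135, 0, 50 → max 360
Smallest max regret = 235 → III.

III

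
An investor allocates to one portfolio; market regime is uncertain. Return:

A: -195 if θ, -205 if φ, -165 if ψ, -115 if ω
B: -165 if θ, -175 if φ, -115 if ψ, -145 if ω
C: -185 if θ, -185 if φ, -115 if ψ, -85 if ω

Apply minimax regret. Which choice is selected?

Column bests: θ=-165, φ=-175, ψ=-115, ω=-85.
A regrets: 30, 30, 50, 30 → max 50
B regrets: 0, 0, 0, 60 → max 60
C regrets: 20, 10, 0, 0 → max 20
Smallest max regret = 20 → C.

C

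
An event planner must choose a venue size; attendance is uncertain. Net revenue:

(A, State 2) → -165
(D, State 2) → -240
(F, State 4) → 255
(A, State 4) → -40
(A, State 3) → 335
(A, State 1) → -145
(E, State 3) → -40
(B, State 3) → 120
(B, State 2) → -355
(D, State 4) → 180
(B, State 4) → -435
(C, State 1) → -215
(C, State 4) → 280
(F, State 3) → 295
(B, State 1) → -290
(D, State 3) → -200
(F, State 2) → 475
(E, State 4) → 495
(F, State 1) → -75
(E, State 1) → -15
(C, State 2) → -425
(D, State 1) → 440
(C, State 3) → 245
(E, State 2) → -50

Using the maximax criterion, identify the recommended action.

E

Row maxima: A=335, B=120, C=280, D=440, E=495, F=475
Best best-case = 495 → E.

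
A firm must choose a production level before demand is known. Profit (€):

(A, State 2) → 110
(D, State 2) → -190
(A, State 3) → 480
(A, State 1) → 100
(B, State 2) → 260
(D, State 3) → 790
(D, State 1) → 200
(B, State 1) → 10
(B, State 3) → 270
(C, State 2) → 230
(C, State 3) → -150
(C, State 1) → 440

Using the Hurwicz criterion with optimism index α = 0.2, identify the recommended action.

A: 0.2·480 + 0.8·100 = 176
B: 0.2·270 + 0.8·10 = 62
C: 0.2·440 + 0.8·(-150) = -32
D: 0.2·790 + 0.8·(-190) = 6
Highest Hurwicz score = 176 → A.

A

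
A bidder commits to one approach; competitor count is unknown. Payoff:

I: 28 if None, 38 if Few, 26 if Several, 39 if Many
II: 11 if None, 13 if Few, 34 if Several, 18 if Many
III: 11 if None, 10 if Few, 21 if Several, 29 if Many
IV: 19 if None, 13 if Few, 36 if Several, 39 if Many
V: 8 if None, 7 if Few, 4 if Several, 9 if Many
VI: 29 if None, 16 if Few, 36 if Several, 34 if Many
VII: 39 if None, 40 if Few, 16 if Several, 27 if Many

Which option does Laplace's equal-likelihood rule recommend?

I

Row averages: I=32.75, II=19, III=17.75, IV=26.75, V=7, VI=28.75, VII=30.5
Highest average = 32.75 → I.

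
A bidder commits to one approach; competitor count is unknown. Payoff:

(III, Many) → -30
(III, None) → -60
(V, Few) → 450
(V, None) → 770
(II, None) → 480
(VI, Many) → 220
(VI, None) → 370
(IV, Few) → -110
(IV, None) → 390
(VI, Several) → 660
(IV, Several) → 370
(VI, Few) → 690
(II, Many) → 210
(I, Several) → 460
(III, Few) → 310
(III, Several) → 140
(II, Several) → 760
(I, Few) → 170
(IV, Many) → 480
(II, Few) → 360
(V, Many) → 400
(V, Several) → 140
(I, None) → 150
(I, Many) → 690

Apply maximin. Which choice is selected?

VI

Row minima: I=150, II=210, III=-60, IV=-110, V=140, VI=220
Best worst-case = 220 → VI.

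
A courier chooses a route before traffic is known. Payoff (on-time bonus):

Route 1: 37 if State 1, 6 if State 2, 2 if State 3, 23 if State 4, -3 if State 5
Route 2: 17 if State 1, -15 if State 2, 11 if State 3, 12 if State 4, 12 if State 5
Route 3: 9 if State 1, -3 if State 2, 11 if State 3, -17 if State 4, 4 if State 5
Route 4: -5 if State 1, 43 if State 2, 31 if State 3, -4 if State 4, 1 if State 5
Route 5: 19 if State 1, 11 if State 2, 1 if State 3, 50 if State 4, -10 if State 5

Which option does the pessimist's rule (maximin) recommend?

Route 1

Row minima: Route 1=-3, Route 2=-15, Route 3=-17, Route 4=-5, Route 5=-10
Best worst-case = -3 → Route 1.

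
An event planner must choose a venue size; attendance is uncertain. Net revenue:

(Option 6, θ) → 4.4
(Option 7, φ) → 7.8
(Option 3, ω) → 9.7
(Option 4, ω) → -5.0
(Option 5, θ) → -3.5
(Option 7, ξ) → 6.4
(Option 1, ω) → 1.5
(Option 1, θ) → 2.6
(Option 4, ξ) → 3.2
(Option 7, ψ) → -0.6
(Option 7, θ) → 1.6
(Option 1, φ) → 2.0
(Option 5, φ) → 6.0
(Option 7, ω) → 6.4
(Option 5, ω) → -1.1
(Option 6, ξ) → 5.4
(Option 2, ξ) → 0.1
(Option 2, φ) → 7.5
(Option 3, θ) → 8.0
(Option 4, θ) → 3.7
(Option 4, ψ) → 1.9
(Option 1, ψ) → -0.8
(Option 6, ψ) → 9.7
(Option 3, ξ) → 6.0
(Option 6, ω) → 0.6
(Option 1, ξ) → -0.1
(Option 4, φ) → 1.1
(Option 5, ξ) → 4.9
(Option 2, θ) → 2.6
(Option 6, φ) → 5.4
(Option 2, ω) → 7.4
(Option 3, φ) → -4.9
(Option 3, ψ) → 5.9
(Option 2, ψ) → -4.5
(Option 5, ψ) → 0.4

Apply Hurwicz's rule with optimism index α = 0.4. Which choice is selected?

Option 6

Option 1: 0.4·2.6 + 0.6·(-0.8) = 0.56
Option 2: 0.4·7.5 + 0.6·(-4.5) = 0.3
Option 3: 0.4·9.7 + 0.6·(-4.9) = 0.94
Option 4: 0.4·3.7 + 0.6·(-5.0) = -1.52
Option 5: 0.4·6.0 + 0.6·(-3.5) = 0.3
Option 6: 0.4·9.7 + 0.6·0.6 = 4.24
Option 7: 0.4·7.8 + 0.6·(-0.6) = 2.76
Highest Hurwicz score = 4.24 → Option 6.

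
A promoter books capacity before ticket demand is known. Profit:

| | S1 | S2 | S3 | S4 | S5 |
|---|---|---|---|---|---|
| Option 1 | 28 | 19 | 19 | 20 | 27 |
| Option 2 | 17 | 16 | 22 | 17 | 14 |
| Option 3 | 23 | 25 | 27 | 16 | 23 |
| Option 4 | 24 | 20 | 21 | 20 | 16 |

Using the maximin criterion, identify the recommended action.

Option 1

Row minima: Option 1=19, Option 2=14, Option 3=16, Option 4=16
Best worst-case = 19 → Option 1.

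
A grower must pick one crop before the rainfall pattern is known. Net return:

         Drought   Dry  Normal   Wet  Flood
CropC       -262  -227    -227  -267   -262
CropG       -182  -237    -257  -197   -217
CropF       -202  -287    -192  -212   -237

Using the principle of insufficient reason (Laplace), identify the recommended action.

CropG

Row averages: CropC=-249, CropG=-218, CropF=-226
Highest average = -218 → CropG.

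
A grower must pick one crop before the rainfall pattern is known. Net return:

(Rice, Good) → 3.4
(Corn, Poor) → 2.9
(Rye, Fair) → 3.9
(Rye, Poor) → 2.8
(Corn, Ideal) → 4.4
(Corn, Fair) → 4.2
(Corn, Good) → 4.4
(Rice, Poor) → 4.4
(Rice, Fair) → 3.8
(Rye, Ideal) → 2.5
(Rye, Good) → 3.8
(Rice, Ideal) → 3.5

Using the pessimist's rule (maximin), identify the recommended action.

Row minima: Corn=2.9, Rice=3.4, Rye=2.5
Best worst-case = 3.4 → Rice.

Rice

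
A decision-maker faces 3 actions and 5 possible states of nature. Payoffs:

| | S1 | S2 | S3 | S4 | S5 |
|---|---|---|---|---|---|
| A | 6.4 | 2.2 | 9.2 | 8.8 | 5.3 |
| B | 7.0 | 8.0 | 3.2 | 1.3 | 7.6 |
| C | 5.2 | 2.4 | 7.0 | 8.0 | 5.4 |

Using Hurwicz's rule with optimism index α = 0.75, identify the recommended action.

A

A: 0.75·9.2 + 0.25·2.2 = 7.45
B: 0.75·8.0 + 0.25·1.3 = 6.325
C: 0.75·8.0 + 0.25·2.4 = 6.6
Highest Hurwicz score = 7.45 → A.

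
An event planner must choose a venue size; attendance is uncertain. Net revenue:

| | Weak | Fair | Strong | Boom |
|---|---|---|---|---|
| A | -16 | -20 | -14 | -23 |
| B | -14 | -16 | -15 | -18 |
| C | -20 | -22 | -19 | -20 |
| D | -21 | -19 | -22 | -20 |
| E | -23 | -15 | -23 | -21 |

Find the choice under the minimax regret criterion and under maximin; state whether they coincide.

Column bests: Weak=-14, Fair=-15, Strong=-14, Boom=-18.
A regrets: 2, 5, 0, 5 → max 5
B regrets: 0, 1, 1, 0 → max 1
C regrets: 6, 7, 5, 2 → max 7
D regrets: 7, 4, 8, 2 → max 8
E regrets: 9, 0, 9, 3 → max 9
Smallest max regret = 1 → B.
Row minima: A=-23, B=-18, C=-22, D=-22, E=-23
Best worst-case = -18 → B.

minimax regret → B; maximin → B (agree)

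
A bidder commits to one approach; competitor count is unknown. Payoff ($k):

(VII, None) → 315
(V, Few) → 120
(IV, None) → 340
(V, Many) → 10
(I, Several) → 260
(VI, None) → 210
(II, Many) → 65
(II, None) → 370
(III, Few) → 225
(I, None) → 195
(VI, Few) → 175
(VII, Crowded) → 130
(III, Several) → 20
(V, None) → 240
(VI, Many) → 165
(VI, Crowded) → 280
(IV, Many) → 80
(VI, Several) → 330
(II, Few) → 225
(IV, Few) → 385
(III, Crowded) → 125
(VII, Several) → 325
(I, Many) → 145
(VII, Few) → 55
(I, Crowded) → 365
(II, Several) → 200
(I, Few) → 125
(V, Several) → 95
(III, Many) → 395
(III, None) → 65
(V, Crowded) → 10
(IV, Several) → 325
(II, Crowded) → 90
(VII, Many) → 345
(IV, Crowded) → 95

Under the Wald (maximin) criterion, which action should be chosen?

VI

Row minima: I=125, II=65, III=20, IV=80, V=10, VI=165, VII=55
Best worst-case = 165 → VI.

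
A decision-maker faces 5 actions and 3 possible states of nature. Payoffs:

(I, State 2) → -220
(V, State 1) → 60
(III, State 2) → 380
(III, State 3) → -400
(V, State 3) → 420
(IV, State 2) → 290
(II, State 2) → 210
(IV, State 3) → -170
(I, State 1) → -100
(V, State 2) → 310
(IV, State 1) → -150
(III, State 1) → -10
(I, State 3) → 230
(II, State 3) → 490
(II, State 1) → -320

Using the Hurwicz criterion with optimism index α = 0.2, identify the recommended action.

V

I: 0.2·230 + 0.8·(-220) = -130
II: 0.2·490 + 0.8·(-320) = -158
III: 0.2·380 + 0.8·(-400) = -244
IV: 0.2·290 + 0.8·(-170) = -78
V: 0.2·420 + 0.8·60 = 132
Highest Hurwicz score = 132 → V.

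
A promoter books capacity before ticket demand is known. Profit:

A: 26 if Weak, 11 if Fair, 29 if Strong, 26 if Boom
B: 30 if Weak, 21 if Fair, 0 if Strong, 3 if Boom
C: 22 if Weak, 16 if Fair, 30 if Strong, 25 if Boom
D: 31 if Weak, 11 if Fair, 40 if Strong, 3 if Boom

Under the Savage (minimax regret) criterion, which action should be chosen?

Column bests: Weak=31, Fair=21, Strong=40, Boom=26.
A regrets: 5, 10, 11, 0 → max 11
B regrets: 1, 0, 40, 23 → max 40
C regrets: 9, 5, 10, 1 → max 10
D regrets: 0, 10, 0, 23 → max 23
Smallest max regret = 10 → C.

C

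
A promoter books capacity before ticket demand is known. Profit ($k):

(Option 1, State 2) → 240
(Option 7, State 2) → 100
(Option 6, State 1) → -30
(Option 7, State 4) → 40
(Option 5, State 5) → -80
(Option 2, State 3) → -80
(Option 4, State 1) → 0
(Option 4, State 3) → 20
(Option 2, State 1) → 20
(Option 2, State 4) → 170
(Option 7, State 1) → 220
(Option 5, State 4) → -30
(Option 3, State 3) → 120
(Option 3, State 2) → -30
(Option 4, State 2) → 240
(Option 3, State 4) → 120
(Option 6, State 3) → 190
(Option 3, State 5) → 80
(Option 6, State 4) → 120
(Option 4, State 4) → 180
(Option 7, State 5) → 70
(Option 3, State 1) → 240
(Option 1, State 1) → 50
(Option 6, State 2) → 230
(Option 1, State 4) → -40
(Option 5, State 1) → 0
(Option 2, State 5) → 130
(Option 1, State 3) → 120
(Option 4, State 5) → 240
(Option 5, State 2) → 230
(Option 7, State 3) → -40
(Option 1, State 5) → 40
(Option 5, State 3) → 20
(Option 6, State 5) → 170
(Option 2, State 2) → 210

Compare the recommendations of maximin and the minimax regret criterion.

maximin → Option 4; minimax regret → Option 1 (disagree)

Row minima: Option 1=-40, Option 2=-80, Option 3=-30, Option 4=0, Option 5=-80, Option 6=-30, Option 7=-40
Best worst-case = 0 → Option 4.
Column bests: State 1=240, State 2=240, State 3=190, State 4=180, State 5=240.
Option 1 regrets: 190, 0, 70, 220, 200 → max 220
Option 2 regrets: 220, 30, 270, 10, 110 → max 270
Option 3 regrets: 0, 270, 70, 60, 160 → max 270
Option 4 regrets: 240, 0, 170, 0, 0 → max 240
Option 5 regrets: 240, 10, 170, 210, 320 → max 320
Option 6 regrets: 270, 10, 0, 60, 70 → max 270
Option 7 regrets: 20, 140, 230, 140, 170 → max 230
Smallest max regret = 220 → Option 1.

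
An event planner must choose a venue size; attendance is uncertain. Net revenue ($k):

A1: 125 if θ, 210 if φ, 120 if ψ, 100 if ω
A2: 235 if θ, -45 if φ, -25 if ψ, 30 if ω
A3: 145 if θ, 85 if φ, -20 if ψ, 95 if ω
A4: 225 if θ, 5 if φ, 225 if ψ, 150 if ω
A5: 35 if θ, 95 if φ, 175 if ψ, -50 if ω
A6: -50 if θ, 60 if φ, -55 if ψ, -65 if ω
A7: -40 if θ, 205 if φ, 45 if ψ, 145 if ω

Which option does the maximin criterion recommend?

Row minima: A1=100, A2=-45, A3=-20, A4=5, A5=-50, A6=-65, A7=-40
Best worst-case = 100 → A1.

A1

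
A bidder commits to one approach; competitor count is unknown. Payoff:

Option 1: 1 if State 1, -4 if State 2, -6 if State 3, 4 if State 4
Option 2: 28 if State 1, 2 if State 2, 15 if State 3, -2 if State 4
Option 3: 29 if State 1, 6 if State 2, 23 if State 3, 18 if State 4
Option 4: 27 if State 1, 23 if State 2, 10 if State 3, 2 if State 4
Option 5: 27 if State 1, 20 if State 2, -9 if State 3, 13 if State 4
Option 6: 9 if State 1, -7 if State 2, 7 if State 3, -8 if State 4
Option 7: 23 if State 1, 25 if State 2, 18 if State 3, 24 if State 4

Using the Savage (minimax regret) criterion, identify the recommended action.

Column bests: State 1=29, State 2=25, State 3=23, State 4=24.
Option 1 regrets: 28, 29, 29, 20 → max 29
Option 2 regrets: 1, 23, 8, 26 → max 26
Option 3 regrets: 0, 19, 0, 6 → max 19
Option 4 regrets: 2, 2, 13, 22 → max 22
Option 5 regrets: 2, 5, 32, 11 → max 32
Option 6 regrets: 20, 32, 16, 32 → max 32
Option 7 regrets: 6, 0, 5, 0 → max 6
Smallest max regret = 6 → Option 7.

Option 7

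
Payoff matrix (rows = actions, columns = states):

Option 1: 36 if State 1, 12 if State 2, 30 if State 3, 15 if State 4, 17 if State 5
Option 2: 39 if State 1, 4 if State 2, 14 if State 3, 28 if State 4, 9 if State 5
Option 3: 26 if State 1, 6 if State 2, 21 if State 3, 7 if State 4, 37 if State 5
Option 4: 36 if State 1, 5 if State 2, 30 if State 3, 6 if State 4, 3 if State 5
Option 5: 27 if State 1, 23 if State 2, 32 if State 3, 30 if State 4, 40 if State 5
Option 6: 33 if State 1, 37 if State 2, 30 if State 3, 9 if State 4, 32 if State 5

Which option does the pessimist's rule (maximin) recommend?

Row minima: Option 1=12, Option 2=4, Option 3=6, Option 4=3, Option 5=23, Option 6=9
Best worst-case = 23 → Option 5.

Option 5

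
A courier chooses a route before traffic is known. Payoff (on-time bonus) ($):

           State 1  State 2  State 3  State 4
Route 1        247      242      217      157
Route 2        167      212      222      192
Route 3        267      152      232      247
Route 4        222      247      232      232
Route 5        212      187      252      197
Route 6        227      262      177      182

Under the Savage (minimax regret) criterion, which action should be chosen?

Route 4

Column bests: State 1=267, State 2=262, State 3=252, State 4=247.
Route 1 regrets: 20, 20, 35, 90 → max 90
Route 2 regrets: 100, 50, 30, 55 → max 100
Route 3 regrets: 0, 110, 20, 0 → max 110
Route 4 regrets: 45, 15, 20, 15 → max 45
Route 5 regrets: 55, 75, 0, 50 → max 75
Route 6 regrets: 40, 0, 75, 65 → max 75
Smallest max regret = 45 → Route 4.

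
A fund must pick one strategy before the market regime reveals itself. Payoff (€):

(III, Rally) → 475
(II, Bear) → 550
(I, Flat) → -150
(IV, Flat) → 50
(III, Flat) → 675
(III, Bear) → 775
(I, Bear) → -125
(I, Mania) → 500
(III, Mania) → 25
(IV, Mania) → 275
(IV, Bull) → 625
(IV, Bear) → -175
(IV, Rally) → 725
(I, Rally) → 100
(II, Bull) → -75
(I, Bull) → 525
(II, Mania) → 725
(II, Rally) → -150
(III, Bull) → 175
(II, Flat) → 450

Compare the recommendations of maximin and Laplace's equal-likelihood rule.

maximin → III; laplace → III (agree)

Row minima: I=-150, II=-150, III=25, IV=-175
Best worst-case = 25 → III.
Row averages: I=170, II=300, III=425, IV=300
Highest average = 425 → III.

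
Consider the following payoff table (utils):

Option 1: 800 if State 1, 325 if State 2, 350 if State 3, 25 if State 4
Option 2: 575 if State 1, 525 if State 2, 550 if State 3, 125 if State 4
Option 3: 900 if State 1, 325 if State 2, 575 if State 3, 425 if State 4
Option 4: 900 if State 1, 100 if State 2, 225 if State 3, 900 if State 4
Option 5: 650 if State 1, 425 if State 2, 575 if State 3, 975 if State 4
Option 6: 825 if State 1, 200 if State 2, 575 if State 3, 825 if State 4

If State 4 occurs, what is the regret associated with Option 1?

950

Best payoff under State 4 is 975.
Regret = 975 − 25 = 950.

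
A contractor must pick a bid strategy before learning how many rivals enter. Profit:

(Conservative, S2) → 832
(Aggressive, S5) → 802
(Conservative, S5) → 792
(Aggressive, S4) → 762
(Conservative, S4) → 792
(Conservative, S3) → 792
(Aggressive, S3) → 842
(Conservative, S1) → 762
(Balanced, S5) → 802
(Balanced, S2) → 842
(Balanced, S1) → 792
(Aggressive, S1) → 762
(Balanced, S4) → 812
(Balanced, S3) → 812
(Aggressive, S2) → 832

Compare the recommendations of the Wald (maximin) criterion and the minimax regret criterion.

Row minima: Conservative=762, Balanced=792, Aggressive=762
Best worst-case = 792 → Balanced.
Column bests: S1=792, S2=842, S3=842, S4=812, S5=802.
Conservative regrets: 30, 10, 50, 20, 10 → max 50
Balanced regrets: 0, 0, 30, 0, 0 → max 30
Aggressive regrets: 30, 10, 0, 50, 0 → max 50
Smallest max regret = 30 → Balanced.

maximin → Balanced; minimax regret → Balanced (agree)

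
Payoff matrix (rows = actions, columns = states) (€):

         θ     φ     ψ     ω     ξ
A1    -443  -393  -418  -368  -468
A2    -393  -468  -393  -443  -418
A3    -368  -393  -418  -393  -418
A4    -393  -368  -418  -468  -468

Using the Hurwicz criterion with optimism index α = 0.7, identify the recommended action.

A3

A1: 0.7·(-368) + 0.3·(-468) = -398
A2: 0.7·(-393) + 0.3·(-468) = -415.5
A3: 0.7·(-368) + 0.3·(-418) = -383
A4: 0.7·(-368) + 0.3·(-468) = -398
Highest Hurwicz score = -383 → A3.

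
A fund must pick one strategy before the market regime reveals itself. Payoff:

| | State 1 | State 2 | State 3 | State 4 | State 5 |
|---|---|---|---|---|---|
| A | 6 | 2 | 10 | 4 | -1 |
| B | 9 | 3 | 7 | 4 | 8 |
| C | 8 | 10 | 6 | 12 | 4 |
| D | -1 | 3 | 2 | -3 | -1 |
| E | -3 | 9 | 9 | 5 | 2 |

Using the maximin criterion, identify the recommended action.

Row minima: A=-1, B=3, C=4, D=-3, E=-3
Best worst-case = 4 → C.

C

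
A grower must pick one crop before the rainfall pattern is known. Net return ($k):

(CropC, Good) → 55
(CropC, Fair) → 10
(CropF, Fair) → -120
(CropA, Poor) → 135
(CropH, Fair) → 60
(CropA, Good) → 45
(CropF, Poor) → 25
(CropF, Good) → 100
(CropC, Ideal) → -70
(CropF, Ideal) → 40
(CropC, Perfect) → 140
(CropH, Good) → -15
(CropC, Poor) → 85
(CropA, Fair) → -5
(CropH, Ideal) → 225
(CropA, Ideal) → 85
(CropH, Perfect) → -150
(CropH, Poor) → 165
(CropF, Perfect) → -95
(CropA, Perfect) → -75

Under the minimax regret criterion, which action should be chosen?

CropA

Column bests: Poor=165, Fair=60, Good=100, Ideal=225, Perfect=140.
CropC regrets: 80, 50, 45, 295, 0 → max 295
CropH regrets: 0, 0, 115, 0, 290 → max 290
CropA regrets: 30, 65, 55, 140, 215 → max 215
CropF regrets: 140, 180, 0, 185, 235 → max 235
Smallest max regret = 215 → CropA.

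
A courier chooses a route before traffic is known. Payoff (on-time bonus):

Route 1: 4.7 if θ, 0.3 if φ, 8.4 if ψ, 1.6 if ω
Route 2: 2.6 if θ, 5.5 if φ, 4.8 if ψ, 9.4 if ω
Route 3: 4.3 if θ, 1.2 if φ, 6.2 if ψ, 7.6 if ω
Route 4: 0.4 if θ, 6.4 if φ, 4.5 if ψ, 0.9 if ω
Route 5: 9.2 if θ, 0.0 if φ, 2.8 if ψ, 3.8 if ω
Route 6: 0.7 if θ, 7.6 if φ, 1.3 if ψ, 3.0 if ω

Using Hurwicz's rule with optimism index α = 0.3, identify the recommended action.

Route 2

Route 1: 0.3·8.4 + 0.7·0.3 = 2.73
Route 2: 0.3·9.4 + 0.7·2.6 = 4.64
Route 3: 0.3·7.6 + 0.7·1.2 = 3.12
Route 4: 0.3·6.4 + 0.7·0.4 = 2.2
Route 5: 0.3·9.2 + 0.7·0.0 = 2.76
Route 6: 0.3·7.6 + 0.7·0.7 = 2.77
Highest Hurwicz score = 4.64 → Route 2.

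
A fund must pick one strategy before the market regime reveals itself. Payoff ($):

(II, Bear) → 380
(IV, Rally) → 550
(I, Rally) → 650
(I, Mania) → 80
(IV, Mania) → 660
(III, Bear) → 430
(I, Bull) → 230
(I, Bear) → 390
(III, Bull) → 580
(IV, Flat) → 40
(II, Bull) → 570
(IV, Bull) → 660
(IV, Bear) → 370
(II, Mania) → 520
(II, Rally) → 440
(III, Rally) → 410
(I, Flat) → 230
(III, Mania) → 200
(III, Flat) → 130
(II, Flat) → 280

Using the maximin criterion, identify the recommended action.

II

Row minima: I=80, II=280, III=130, IV=40
Best worst-case = 280 → II.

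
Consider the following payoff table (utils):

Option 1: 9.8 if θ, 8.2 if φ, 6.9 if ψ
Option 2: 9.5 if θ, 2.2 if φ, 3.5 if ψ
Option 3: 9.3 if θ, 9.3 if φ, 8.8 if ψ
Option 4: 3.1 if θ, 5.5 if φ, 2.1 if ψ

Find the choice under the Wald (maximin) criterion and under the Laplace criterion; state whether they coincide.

maximin → Option 3; laplace → Option 3 (agree)

Row minima: Option 1=6.9, Option 2=2.2, Option 3=8.8, Option 4=2.1
Best worst-case = 8.8 → Option 3.
Row averages: Option 1=8.3, Option 2=76/15, Option 3=137/15, Option 4=107/30
Highest average = 137/15 → Option 3.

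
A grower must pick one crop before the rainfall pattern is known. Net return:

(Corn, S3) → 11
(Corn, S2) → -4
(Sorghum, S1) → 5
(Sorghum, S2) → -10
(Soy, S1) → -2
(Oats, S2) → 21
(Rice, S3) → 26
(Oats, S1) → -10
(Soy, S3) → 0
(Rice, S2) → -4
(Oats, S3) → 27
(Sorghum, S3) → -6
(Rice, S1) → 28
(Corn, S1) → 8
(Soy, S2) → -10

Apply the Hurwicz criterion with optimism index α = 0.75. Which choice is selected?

Corn: 0.75·11 + 0.25·(-4) = 7.25
Soy: 0.75·0 + 0.25·(-10) = -2.5
Rice: 0.75·28 + 0.25·(-4) = 20
Oats: 0.75·27 + 0.25·(-10) = 17.75
Sorghum: 0.75·5 + 0.25·(-10) = 1.25
Highest Hurwicz score = 20 → Rice.

Rice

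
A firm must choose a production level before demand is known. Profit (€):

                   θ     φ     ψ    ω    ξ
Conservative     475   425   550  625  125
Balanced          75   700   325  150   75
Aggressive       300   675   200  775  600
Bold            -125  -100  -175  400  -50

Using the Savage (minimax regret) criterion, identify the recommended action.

Aggressive

Column bests: θ=475, φ=700, ψ=550, ω=775, ξ=600.
Conservative regrets: 0, 275, 0, 150, 475 → max 475
Balanced regrets: 400, 0, 225, 625, 525 → max 625
Aggressive regrets: 175, 25, 350, 0, 0 → max 350
Bold regrets: 600, 800, 725, 375, 650 → max 800
Smallest max regret = 350 → Aggressive.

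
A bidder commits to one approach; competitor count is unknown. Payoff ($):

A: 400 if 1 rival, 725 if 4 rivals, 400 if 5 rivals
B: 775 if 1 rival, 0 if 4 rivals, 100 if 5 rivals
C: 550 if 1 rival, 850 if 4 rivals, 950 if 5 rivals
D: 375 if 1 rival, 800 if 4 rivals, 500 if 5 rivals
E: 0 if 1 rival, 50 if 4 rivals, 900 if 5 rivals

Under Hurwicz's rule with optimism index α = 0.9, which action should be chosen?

C

A: 0.9·725 + 0.1·400 = 692.5
B: 0.9·775 + 0.1·0 = 697.5
C: 0.9·950 + 0.1·550 = 910
D: 0.9·800 + 0.1·375 = 757.5
E: 0.9·900 + 0.1·0 = 810
Highest Hurwicz score = 910 → C.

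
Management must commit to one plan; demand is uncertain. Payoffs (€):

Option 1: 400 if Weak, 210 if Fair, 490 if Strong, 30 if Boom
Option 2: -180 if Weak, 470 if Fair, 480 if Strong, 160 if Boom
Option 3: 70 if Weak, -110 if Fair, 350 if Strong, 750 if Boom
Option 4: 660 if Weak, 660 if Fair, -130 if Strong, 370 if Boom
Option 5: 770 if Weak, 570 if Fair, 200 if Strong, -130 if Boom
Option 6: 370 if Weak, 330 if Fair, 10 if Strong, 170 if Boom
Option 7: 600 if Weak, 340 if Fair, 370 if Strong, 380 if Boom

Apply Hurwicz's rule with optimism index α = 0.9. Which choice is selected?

Option 5

Option 1: 0.9·490 + 0.1·30 = 444
Option 2: 0.9·480 + 0.1·(-180) = 414
Option 3: 0.9·750 + 0.1·(-110) = 664
Option 4: 0.9·660 + 0.1·(-130) = 581
Option 5: 0.9·770 + 0.1·(-130) = 680
Option 6: 0.9·370 + 0.1·10 = 334
Option 7: 0.9·600 + 0.1·340 = 574
Highest Hurwicz score = 680 → Option 5.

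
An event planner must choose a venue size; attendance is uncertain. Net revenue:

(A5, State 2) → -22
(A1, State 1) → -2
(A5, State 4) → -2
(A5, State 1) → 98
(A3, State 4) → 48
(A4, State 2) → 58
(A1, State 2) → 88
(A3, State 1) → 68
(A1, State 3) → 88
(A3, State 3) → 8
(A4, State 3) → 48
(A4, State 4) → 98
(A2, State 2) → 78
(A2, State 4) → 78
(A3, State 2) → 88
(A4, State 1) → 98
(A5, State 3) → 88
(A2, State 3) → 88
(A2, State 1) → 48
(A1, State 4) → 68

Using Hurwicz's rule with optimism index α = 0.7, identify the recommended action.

A4

A1: 0.7·88 + 0.3·(-2) = 61
A2: 0.7·88 + 0.3·48 = 76
A3: 0.7·88 + 0.3·8 = 64
A4: 0.7·98 + 0.3·48 = 83
A5: 0.7·98 + 0.3·(-22) = 62
Highest Hurwicz score = 83 → A4.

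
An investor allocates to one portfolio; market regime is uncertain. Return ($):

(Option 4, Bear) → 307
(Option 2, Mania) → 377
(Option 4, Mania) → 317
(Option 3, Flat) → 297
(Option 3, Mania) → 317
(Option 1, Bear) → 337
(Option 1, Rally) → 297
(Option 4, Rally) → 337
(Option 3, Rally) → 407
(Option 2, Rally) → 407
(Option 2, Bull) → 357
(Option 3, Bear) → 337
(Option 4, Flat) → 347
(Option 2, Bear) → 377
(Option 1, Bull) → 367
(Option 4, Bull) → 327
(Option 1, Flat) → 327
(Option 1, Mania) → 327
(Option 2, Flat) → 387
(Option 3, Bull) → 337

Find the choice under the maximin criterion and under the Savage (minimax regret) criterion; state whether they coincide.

Row minima: Option 1=297, Option 2=357, Option 3=297, Option 4=307
Best worst-case = 357 → Option 2.
Column bests: Bear=377, Flat=387, Bull=367, Rally=407, Mania=377.
Option 1 regrets: 40, 60, 0, 110, 50 → max 110
Option 2 regrets: 0, 0, 10, 0, 0 → max 10
Option 3 regrets: 40, 90, 30, 0, 60 → max 90
Option 4 regrets: 70, 40, 40, 70, 60 → max 70
Smallest max regret = 10 → Option 2.

maximin → Option 2; minimax regret → Option 2 (agree)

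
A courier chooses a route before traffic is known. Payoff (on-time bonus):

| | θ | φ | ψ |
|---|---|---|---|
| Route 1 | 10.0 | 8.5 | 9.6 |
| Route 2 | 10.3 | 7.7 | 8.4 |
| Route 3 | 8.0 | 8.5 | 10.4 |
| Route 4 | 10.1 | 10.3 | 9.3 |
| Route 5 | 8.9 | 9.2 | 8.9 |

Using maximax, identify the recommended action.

Row maxima: Route 1=10.0, Route 2=10.3, Route 3=10.4, Route 4=10.3, Route 5=9.2
Best best-case = 10.4 → Route 3.

Route 3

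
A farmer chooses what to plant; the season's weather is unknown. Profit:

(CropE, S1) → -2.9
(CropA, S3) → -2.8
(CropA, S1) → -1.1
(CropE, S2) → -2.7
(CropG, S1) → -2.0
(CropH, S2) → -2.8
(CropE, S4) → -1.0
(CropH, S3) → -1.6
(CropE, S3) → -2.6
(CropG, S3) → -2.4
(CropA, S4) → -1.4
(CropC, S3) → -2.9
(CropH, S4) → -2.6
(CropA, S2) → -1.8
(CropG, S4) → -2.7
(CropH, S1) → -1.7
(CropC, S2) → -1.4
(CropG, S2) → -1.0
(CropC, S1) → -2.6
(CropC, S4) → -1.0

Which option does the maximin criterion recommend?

Row minima: CropA=-2.8, CropE=-2.9, CropH=-2.8, CropC=-2.9, CropG=-2.7
Best worst-case = -2.7 → CropG.

CropG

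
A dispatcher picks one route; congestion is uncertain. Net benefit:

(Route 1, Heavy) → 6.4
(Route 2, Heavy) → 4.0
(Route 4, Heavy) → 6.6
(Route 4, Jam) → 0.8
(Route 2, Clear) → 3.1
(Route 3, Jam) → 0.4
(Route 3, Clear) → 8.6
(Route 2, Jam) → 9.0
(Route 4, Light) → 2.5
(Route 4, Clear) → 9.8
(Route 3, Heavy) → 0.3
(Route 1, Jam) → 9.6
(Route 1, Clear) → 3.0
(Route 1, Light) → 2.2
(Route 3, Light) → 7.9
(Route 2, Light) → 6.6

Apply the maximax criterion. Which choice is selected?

Route 4

Row maxima: Route 1=9.6, Route 2=9.0, Route 3=8.6, Route 4=9.8
Best best-case = 9.8 → Route 4.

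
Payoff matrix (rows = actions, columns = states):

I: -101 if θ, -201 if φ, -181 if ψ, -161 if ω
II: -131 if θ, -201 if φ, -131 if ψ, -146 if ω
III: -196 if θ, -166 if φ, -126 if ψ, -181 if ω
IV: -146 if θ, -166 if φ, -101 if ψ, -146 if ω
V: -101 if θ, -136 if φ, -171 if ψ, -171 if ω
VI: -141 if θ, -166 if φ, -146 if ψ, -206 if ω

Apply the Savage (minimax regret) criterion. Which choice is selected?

IV

Column bests: θ=-101, φ=-136, ψ=-101, ω=-146.
I regrets: 0, 65, 80, 15 → max 80
II regrets: 30, 65, 30, 0 → max 65
III regrets: 95, 30, 25, 35 → max 95
IV regrets: 45, 30, 0, 0 → max 45
V regrets: 0, 0, 70, 25 → max 70
VI regrets: 40, 30, 45, 60 → max 60
Smallest max regret = 45 → IV.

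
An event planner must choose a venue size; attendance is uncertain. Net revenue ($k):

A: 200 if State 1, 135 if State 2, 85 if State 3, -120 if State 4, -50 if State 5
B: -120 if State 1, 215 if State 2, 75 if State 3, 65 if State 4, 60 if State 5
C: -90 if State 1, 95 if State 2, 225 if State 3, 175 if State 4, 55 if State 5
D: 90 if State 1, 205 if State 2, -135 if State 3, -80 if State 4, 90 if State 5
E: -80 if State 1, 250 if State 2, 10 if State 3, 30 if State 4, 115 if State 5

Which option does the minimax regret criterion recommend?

Column bests: State 1=200, State 2=250, State 3=225, State 4=175, State 5=115.
A regrets: 0, 115, 140, 295, 165 → max 295
B regrets: 320, 35, 150, 110, 55 → max 320
C regrets: 290, 155, 0, 0, 60 → max 290
D regrets: 110, 45, 360, 255, 25 → max 360
E regrets: 280, 0, 215, 145, 0 → max 280
Smallest max regret = 280 → E.

E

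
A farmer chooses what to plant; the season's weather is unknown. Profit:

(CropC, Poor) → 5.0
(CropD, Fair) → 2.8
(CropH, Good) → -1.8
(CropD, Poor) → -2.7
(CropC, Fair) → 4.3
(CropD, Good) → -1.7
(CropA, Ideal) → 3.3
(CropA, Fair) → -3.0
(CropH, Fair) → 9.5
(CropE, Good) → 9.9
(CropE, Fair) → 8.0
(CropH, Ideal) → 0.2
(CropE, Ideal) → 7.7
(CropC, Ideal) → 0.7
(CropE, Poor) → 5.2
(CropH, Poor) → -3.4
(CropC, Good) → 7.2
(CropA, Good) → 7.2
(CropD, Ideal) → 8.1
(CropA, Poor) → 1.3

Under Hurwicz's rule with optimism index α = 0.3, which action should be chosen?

CropC: 0.3·7.2 + 0.7·0.7 = 2.65
CropA: 0.3·7.2 + 0.7·(-3.0) = 0.06
CropE: 0.3·9.9 + 0.7·5.2 = 6.61
CropH: 0.3·9.5 + 0.7·(-3.4) = 0.47
CropD: 0.3·8.1 + 0.7·(-2.7) = 0.54
Highest Hurwicz score = 6.61 → CropE.

CropE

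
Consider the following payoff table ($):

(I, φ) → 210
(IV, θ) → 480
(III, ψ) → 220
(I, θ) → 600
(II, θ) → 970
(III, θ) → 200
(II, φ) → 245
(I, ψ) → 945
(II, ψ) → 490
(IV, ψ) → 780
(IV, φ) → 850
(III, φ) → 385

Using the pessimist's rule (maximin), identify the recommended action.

Row minima: I=210, II=245, III=200, IV=480
Best worst-case = 480 → IV.

IV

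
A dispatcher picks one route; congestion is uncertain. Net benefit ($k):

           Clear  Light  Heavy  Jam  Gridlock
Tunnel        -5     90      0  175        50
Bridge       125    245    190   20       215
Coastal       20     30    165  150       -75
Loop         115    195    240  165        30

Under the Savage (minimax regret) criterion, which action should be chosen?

Column bests: Clear=125, Light=245, Heavy=240, Jam=175, Gridlock=215.
Tunnel regrets: 130, 155, 240, 0, 165 → max 240
Bridge regrets: 0, 0, 50, 155, 0 → max 155
Coastal regrets: 105, 215, 75, 25, 290 → max 290
Loop regrets: 10, 50, 0, 10, 185 → max 185
Smallest max regret = 155 → Bridge.

Bridge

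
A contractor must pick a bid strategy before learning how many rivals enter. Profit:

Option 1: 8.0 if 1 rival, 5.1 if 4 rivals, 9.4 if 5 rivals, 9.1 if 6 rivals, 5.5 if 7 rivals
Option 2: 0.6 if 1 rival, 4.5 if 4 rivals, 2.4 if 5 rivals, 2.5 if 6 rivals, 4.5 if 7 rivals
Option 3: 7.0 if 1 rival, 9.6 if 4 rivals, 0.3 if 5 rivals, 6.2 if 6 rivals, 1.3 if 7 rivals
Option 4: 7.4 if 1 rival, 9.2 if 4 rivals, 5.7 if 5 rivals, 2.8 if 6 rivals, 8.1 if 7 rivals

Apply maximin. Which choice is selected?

Option 1

Row minima: Option 1=5.1, Option 2=0.6, Option 3=0.3, Option 4=2.8
Best worst-case = 5.1 → Option 1.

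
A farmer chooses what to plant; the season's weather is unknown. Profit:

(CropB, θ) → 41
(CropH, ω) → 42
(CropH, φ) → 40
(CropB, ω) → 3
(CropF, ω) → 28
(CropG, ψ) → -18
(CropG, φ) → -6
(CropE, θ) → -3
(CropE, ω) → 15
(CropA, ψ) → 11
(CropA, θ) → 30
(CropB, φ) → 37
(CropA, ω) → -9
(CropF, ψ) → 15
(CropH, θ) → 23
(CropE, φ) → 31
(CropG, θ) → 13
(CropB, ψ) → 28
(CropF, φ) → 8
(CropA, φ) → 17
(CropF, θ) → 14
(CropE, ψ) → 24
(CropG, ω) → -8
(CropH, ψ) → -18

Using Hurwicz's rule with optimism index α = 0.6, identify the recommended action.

CropA: 0.6·30 + 0.4·(-9) = 14.4
CropF: 0.6·28 + 0.4·8 = 20
CropB: 0.6·41 + 0.4·3 = 25.8
CropH: 0.6·42 + 0.4·(-18) = 18
CropG: 0.6·13 + 0.4·(-18) = 0.6
CropE: 0.6·31 + 0.4·(-3) = 17.4
Highest Hurwicz score = 25.8 → CropB.

CropB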